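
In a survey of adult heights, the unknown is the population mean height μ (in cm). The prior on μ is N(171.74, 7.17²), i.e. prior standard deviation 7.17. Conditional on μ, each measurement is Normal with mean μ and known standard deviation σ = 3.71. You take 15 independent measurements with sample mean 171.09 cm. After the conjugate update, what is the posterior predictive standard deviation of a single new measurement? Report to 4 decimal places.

For Normal data with known variance σ², a Normal(μ₀, σ₀²) prior on μ is conjugate. Posterior precision = 1/σ₀² + n/σ²; posterior mean is the precision-weighted average of μ₀ and x̄.
σ₀² = 7.17² = 51.4089, σ² = 3.71² = 13.7641; σ² + n·σ₀² = 13.7641 + 15·51.4089 = 784.8976.
Posterior precision = 1/σ₀² + n/σ² = 1/51.4089 + 15/13.7641 = (σ² + n·σ₀²)/(σ₀²σ²) = 784.8976/(51.4089·13.7641); posterior variance σₙ² = σ₀²σ²/(σ² + n·σ₀²) = 51.4089·13.7641/784.8976 = 0.901515.
Predictive variance for one new observation = σₙ² + σ² = 51.4089·13.7641/784.8976 + 13.7641 = σ²·(σ₀² + 784.8976)/784.8976 = 13.7641·836.3065/784.8976 = 14.665615; SD = √(13.7641·836.3065/784.8976) = 3.8296.

3.8296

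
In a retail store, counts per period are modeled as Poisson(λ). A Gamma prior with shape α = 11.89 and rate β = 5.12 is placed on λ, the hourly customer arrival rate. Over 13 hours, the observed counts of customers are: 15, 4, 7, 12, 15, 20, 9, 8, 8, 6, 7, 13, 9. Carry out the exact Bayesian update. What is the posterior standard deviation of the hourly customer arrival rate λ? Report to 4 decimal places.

0.6643

With a Gamma(shape α, rate β) prior, the Poisson likelihood is conjugate: the posterior is Gamma(α + ΣXᵢ, β + n).
Sum of counts S = 133 over n = 13 hours.
Posterior: Gamma(α+S, β+n) = Gamma(11.89+133, 5.12+13) = Gamma(144.89, 18.12).
SD = √α/β = √144.89/18.12 = 0.6643.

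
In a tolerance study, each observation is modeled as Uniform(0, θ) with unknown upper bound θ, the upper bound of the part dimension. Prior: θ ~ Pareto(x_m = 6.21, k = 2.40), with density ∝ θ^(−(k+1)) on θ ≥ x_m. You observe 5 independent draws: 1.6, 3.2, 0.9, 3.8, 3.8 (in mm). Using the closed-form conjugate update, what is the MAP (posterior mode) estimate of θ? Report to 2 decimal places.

6.21

A Pareto(scale x_m, shape k) prior on the upper bound θ of Uniform(0, θ) is conjugate: posterior is Pareto(max(x_m, max xᵢ), k + n).
Sample maximum = 3.8; prior scale x_m = 6.21 → posterior scale = max = 6.21.
Posterior shape = 2.40 + 5 = 7.40.
The Pareto density is decreasing on [x_m, ∞), so the mode is x_m = 6.21.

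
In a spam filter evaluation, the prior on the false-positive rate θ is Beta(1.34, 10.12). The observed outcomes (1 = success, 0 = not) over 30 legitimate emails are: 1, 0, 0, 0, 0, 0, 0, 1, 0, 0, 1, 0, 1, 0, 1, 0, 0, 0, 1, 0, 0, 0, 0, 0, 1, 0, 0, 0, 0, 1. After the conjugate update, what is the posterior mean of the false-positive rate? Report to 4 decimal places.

The Beta prior is conjugate to a Binomial/Bernoulli likelihood; the update adds successes to α and failures to β.
Posterior: Beta(α+k, β+n−k) = Beta(1.34+8, 10.12+22) = Beta(9.34, 32.12).
Posterior mean = α/(α+β) = 9.34/41.46 = 0.2253.

0.2253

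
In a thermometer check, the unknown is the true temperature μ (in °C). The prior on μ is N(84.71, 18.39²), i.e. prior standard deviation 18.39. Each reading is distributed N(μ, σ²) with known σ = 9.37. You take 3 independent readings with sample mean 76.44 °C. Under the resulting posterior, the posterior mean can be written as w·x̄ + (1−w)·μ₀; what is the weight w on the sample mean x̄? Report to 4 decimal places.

For Normal data with known variance σ², a Normal(μ₀, σ₀²) prior on μ is conjugate. Posterior precision = 1/σ₀² + n/σ²; posterior mean is the precision-weighted average of μ₀ and x̄.
σ₀² = 18.39² = 338.1921, σ² = 9.37² = 87.7969. Prior precision 1/σ₀² = 1/338.1921; data precision n/σ² = 3/87.7969.
w = (n/σ²)/(1/σ₀² + n/σ²) = n·σ₀²/(σ² + n·σ₀²) = 3·338.1921/(87.7969 + 3·338.1921) = 1014.5763/1102.3732 = 0.9204.

0.9204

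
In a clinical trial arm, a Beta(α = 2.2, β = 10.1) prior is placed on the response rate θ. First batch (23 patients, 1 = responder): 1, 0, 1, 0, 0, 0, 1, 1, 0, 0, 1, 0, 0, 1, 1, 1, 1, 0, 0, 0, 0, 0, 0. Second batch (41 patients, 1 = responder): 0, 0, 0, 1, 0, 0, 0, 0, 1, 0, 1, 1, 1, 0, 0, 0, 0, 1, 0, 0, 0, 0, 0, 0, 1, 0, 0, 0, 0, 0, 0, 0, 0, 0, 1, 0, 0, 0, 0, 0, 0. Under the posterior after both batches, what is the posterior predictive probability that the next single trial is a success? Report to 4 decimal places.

0.2516

The Beta prior is conjugate to a Binomial/Bernoulli likelihood; the update adds successes to α and failures to β.
After batch 1: Beta(2.2+9, 10.1+14) = Beta(11.2, 24.1).
After batch 2: Beta(11.2+8, 24.1+33) = Beta(19.2, 57.1).
For a single future Bernoulli trial, P(success | data) = α/(α+β) = 0.2516.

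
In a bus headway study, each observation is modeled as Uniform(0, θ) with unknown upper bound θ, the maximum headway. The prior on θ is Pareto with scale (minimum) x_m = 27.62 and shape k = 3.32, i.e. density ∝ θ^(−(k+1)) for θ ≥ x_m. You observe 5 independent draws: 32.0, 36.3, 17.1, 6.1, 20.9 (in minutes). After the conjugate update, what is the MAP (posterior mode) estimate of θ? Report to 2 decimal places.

A Pareto(scale x_m, shape k) prior on the upper bound θ of Uniform(0, θ) is conjugate: posterior is Pareto(max(x_m, max xᵢ), k + n).
Sample maximum = 36.3; prior scale x_m = 27.62 → posterior scale = max = 36.30.
Posterior shape = 3.32 + 5 = 8.32.
The Pareto density is decreasing on [x_m, ∞), so the mode is x_m = 36.30.

36.30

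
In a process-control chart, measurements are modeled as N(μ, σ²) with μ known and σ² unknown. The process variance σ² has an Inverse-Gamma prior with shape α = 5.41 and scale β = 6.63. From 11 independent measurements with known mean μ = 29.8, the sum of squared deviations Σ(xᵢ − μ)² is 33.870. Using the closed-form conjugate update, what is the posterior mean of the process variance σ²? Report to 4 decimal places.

With known mean μ and an Inverse-Gamma(α, β) prior on σ², the Normal likelihood is conjugate: posterior is Inv-Gamma(α + n/2, β + Σ(xᵢ−μ)²/2).
Posterior: Inv-Gamma(5.41 + 11/2, 6.63 + 33.870/2) = Inv-Gamma(10.91, 23.5650).
E[σ²|data] = β/(α−1) = 23.5650/9.91 = 2.3779.

2.3779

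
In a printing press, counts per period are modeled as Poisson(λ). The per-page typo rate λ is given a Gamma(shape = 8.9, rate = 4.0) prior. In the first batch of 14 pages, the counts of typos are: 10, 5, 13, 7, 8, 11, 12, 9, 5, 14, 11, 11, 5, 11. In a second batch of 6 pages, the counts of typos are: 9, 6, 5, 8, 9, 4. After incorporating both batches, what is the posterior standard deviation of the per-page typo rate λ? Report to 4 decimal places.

0.5620

With a Gamma(shape α, rate β) prior, the Poisson likelihood is conjugate: the posterior is Gamma(α + ΣXᵢ, β + n).
Batch 1: sum of counts S = 132 over n = 14 pages.
After batch 1: Gamma(α+S, β+n) = Gamma(8.9+132, 4.0+14) = Gamma(140.9, 18.0).
Batch 2: sum of counts S = 41 over n = 6 pages.
After batch 2: Gamma(α+S, β+n) = Gamma(140.9+41, 18.0+6) = Gamma(181.9, 24.0).
SD = √α/β = √181.9/24.0 = 0.5620.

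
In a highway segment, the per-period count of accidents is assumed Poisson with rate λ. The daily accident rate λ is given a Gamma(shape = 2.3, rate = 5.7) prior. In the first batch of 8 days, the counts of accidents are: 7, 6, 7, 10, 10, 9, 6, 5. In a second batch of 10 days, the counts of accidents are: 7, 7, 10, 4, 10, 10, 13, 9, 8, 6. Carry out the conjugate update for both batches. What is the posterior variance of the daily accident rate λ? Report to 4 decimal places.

0.2605

With a Gamma(shape α, rate β) prior, the Poisson likelihood is conjugate: the posterior is Gamma(α + ΣXᵢ, β + n).
Batch 1: sum of counts S = 60 over n = 8 days.
After batch 1: Gamma(α+S, β+n) = Gamma(2.3+60, 5.7+8) = Gamma(62.3, 13.7).
Batch 2: sum of counts S = 84 over n = 10 days.
After batch 2: Gamma(α+S, β+n) = Gamma(62.3+84, 13.7+10) = Gamma(146.3, 23.7).
Var = α/β² = 146.3/23.7² = 0.2605.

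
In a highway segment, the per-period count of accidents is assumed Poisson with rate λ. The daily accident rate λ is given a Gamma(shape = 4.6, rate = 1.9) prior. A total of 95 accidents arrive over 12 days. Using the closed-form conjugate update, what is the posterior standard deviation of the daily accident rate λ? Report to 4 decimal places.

With a Gamma(shape α, rate β) prior, the Poisson likelihood is conjugate: the posterior is Gamma(α + ΣXᵢ, β + n).
Posterior: Gamma(α+S, β+n) = Gamma(4.6+95, 1.9+12) = Gamma(99.6, 13.9).
SD = √α/β = √99.6/13.9 = 0.7180.

0.7180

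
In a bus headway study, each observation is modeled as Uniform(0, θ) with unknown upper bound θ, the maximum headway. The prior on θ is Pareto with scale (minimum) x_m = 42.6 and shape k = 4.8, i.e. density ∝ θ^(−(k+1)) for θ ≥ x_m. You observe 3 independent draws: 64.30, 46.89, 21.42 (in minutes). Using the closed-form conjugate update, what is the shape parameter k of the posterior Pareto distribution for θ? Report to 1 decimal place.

A Pareto(scale x_m, shape k) prior on the upper bound θ of Uniform(0, θ) is conjugate: posterior is Pareto(max(x_m, max xᵢ), k + n).
Sample maximum = 64.30; prior scale x_m = 42.6 → posterior scale = max = 64.30.
Posterior shape = 4.8 + 3 = 7.8.
Posterior shape k = 7.8.

7.8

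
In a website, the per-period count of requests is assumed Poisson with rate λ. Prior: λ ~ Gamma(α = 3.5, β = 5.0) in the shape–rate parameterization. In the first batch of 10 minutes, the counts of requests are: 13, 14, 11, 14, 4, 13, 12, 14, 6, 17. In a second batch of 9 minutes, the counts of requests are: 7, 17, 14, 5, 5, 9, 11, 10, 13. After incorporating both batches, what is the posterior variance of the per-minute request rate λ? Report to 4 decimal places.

0.3689

With a Gamma(shape α, rate β) prior, the Poisson likelihood is conjugate: the posterior is Gamma(α + ΣXᵢ, β + n).
Batch 1: sum of counts S = 118 over n = 10 minutes.
After batch 1: Gamma(α+S, β+n) = Gamma(3.5+118, 5.0+10) = Gamma(121.5, 15.0).
Batch 2: sum of counts S = 91 over n = 9 minutes.
After batch 2: Gamma(α+S, β+n) = Gamma(121.5+91, 15.0+9) = Gamma(212.5, 24.0).
Var = α/β² = 212.5/24.0² = 0.3689.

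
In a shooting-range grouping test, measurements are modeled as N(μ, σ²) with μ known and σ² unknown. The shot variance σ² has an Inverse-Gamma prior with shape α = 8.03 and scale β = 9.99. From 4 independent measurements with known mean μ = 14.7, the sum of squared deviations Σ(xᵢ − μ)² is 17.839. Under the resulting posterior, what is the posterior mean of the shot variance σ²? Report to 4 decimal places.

With known mean μ and an Inverse-Gamma(α, β) prior on σ², the Normal likelihood is conjugate: posterior is Inv-Gamma(α + n/2, β + Σ(xᵢ−μ)²/2).
Posterior: Inv-Gamma(8.03 + 4/2, 9.99 + 17.839/2) = Inv-Gamma(10.03, 18.9095).
E[σ²|data] = β/(α−1) = 18.9095/9.03 = 2.0941.

2.0941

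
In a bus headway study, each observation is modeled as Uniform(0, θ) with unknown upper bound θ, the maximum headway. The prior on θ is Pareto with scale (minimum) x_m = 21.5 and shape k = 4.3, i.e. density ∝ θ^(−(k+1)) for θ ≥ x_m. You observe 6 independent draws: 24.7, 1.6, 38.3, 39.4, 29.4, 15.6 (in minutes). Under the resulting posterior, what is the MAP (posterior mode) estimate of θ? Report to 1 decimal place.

39.4

A Pareto(scale x_m, shape k) prior on the upper bound θ of Uniform(0, θ) is conjugate: posterior is Pareto(max(x_m, max xᵢ), k + n).
Sample maximum = 39.4; prior scale x_m = 21.5 → posterior scale = max = 39.4.
Posterior shape = 4.3 + 6 = 10.3.
The Pareto density is decreasing on [x_m, ∞), so the mode is x_m = 39.4.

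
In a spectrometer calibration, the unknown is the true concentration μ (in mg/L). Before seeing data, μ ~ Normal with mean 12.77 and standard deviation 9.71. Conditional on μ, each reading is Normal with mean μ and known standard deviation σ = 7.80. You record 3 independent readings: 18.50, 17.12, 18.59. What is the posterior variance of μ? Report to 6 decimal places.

For Normal data with known variance σ², a Normal(μ₀, σ₀²) prior on μ is conjugate. Posterior precision = 1/σ₀² + n/σ²; posterior mean is the precision-weighted average of μ₀ and x̄.
σ₀² = 9.71² = 94.2841, σ² = 7.80² = 60.84; σ² + n·σ₀² = 60.84 + 3·94.2841 = 343.6923.
Posterior precision = 1/σ₀² + n/σ² = 1/94.2841 + 3/60.84 = (σ² + n·σ₀²)/(σ₀²σ²) = 343.6923/(94.2841·60.84); posterior variance σₙ² = σ₀²σ²/(σ² + n·σ₀²) = 94.2841·60.84/343.6923 = 16.690059.

16.690059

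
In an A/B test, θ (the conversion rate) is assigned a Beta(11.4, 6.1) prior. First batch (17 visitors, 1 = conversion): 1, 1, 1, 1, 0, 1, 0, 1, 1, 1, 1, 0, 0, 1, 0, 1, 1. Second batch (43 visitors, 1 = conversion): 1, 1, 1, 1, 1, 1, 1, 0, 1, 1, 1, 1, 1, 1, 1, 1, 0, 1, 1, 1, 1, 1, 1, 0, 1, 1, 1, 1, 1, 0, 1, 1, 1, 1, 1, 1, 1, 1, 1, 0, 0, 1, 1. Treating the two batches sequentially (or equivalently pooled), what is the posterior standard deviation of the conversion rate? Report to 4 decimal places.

0.0468

The Beta prior is conjugate to a Binomial/Bernoulli likelihood; the update adds successes to α and failures to β.
After batch 1: Beta(11.4+12, 6.1+5) = Beta(23.4, 11.1).
After batch 2: Beta(23.4+37, 11.1+6) = Beta(60.4, 17.1).
Var = αβ/((α+β)²(α+β+1)) = 60.4·17.1/(77.5²·78.5) = 0.00219058; SD = √0.00219058 = 0.0468.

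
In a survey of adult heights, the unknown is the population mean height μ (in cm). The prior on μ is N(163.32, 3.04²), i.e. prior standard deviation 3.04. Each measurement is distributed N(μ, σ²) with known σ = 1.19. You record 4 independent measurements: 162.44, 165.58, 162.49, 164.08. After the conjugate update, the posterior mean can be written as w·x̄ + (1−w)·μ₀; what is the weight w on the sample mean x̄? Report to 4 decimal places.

For Normal data with known variance σ², a Normal(μ₀, σ₀²) prior on μ is conjugate. Posterior precision = 1/σ₀² + n/σ²; posterior mean is the precision-weighted average of μ₀ and x̄.
σ₀² = 3.04² = 9.2416, σ² = 1.19² = 1.4161. Prior precision 1/σ₀² = 1/9.2416; data precision n/σ² = 4/1.4161.
w = (n/σ²)/(1/σ₀² + n/σ²) = n·σ₀²/(σ² + n·σ₀²) = 4·9.2416/(1.4161 + 4·9.2416) = 36.9664/38.3825 = 0.9631.

0.9631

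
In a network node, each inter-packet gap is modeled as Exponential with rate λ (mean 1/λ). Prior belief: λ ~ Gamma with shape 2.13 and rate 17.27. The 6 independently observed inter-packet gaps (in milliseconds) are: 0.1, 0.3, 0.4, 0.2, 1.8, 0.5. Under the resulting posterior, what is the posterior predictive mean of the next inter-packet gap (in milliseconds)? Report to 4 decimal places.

2.8850

With a Gamma(shape α, rate β) prior on the exponential rate λ, the posterior after n observations with total T = Σxᵢ is Gamma(α+n, β+T).
Sum of observations T = 3.3 milliseconds; n = 6.
Posterior: Gamma(2.13+6, 17.27+3.3) = Gamma(8.13, 20.57).
The predictive distribution for the next observation is Lomax; its mean is β/(α−1) = 20.57/7.13 = 2.8850.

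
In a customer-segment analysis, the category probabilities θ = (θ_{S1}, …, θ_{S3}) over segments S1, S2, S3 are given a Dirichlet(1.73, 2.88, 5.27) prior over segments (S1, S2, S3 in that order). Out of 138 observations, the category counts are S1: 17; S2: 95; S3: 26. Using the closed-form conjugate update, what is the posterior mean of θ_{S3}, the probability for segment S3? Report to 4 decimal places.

0.2115

The Dirichlet prior is conjugate to the Multinomial likelihood: each posterior αⱼ = prior αⱼ + observed count nⱼ.
Posterior concentration: (18.73, 97.88, 31.27), total = 147.88.
E[θ_{S3}|data] = α_{S3}/Σα = 31.27/147.88 = 0.2115.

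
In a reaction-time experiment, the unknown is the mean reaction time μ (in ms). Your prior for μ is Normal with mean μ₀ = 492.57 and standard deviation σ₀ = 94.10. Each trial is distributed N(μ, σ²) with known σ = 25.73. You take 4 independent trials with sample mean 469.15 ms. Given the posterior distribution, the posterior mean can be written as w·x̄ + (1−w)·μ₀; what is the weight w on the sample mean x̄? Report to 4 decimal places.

0.9817

For Normal data with known variance σ², a Normal(μ₀, σ₀²) prior on μ is conjugate. Posterior precision = 1/σ₀² + n/σ²; posterior mean is the precision-weighted average of μ₀ and x̄.
σ₀² = 94.10² = 8854.81, σ² = 25.73² = 662.0329. Prior precision 1/σ₀² = 1/8854.81; data precision n/σ² = 4/662.0329.
w = (n/σ²)/(1/σ₀² + n/σ²) = n·σ₀²/(σ² + n·σ₀²) = 4·8854.81/(662.0329 + 4·8854.81) = 35419.24/36081.2729 = 0.9817.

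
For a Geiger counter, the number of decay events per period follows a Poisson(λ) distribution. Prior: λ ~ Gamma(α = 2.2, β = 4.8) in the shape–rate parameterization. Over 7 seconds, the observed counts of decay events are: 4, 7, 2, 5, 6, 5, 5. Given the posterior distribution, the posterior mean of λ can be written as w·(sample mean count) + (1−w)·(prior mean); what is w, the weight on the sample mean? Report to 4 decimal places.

0.5932

With a Gamma(shape α, rate β) prior, the Poisson likelihood is conjugate: the posterior is Gamma(α + ΣXᵢ, β + n).
Posterior mean = (α₀+S)/(β₀+n) = [n/(β₀+n)]·(S/n) + [β₀/(β₀+n)]·(α₀/β₀), so only n and β₀ enter the weight.
Weight on data w = n/(β₀+n) = 7/(4.8+7) = 7/11.8 = 0.5932.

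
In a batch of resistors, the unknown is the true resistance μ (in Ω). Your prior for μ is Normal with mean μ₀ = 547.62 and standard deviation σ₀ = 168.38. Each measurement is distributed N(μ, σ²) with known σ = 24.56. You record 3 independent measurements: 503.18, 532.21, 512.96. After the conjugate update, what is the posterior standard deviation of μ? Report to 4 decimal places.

14.1297

For Normal data with known variance σ², a Normal(μ₀, σ₀²) prior on μ is conjugate. Posterior precision = 1/σ₀² + n/σ²; posterior mean is the precision-weighted average of μ₀ and x̄.
σ₀² = 168.38² = 28351.8244, σ² = 24.56² = 603.1936; σ² + n·σ₀² = 603.1936 + 3·28351.8244 = 85658.6668.
Posterior precision = 1/σ₀² + n/σ² = 1/28351.8244 + 3/603.1936 = (σ² + n·σ₀²)/(σ₀²σ²) = 85658.6668/(28351.8244·603.1936); posterior variance σₙ² = σ₀²σ²/(σ² + n·σ₀²) = 28351.8244·603.1936/85658.6668 = 199.648671.
Posterior SD = √σₙ² = √(28351.8244·603.1936/85658.6668) = 14.1297.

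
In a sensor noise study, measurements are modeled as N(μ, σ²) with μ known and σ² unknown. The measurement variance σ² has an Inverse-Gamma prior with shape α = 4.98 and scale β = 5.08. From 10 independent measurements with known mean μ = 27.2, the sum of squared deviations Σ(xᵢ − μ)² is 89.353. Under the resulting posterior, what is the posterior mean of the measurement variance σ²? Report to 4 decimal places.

With known mean μ and an Inverse-Gamma(α, β) prior on σ², the Normal likelihood is conjugate: posterior is Inv-Gamma(α + n/2, β + Σ(xᵢ−μ)²/2).
Posterior: Inv-Gamma(4.98 + 10/2, 5.08 + 89.353/2) = Inv-Gamma(9.98, 49.7565).
E[σ²|data] = β/(α−1) = 49.7565/8.98 = 5.5408.

5.5408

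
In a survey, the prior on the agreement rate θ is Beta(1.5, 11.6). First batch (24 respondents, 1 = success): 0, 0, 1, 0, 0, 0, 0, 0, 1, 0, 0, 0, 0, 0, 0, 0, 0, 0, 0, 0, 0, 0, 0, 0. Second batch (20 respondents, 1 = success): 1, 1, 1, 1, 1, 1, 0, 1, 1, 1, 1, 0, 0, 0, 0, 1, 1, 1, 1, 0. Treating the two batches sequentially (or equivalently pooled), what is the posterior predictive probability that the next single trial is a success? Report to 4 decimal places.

0.3065

The Beta prior is conjugate to a Binomial/Bernoulli likelihood; the update adds successes to α and failures to β.
After batch 1: Beta(1.5+2, 11.6+22) = Beta(3.5, 33.6).
After batch 2: Beta(3.5+14, 33.6+6) = Beta(17.5, 39.6).
For a single future Bernoulli trial, P(success | data) = α/(α+β) = 0.3065.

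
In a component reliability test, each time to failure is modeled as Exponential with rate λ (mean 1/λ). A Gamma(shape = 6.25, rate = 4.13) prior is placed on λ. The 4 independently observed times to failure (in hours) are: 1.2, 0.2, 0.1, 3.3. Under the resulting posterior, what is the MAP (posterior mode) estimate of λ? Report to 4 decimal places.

With a Gamma(shape α, rate β) prior on the exponential rate λ, the posterior after n observations with total T = Σxᵢ is Gamma(α+n, β+T).
Sum of observations T = 4.8 hours; n = 4.
Posterior: Gamma(6.25+4, 4.13+4.8) = Gamma(10.25, 8.93).
Mode = (α−1)/β = 1.0358.

1.0358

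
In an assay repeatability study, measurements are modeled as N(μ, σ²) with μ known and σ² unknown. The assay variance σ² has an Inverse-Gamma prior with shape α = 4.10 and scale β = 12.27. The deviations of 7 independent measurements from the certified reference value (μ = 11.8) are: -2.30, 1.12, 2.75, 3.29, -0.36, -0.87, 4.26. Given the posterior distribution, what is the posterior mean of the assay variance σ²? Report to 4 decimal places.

With known mean μ and an Inverse-Gamma(α, β) prior on σ², the Normal likelihood is conjugate: posterior is Inv-Gamma(α + n/2, β + Σ(xᵢ−μ)²/2).
Σ(xᵢ−μ)² = (-2.30)² + (1.12)² + (2.75)² + (3.29)² + (-0.36)² + (-0.87)² + (4.26)² = 43.9651.
Posterior: Inv-Gamma(4.10 + 7/2, 12.27 + 43.9651/2) = Inv-Gamma(7.60, 34.25255).
E[σ²|data] = β/(α−1) = 34.25255/6.60 = 5.1898.

5.1898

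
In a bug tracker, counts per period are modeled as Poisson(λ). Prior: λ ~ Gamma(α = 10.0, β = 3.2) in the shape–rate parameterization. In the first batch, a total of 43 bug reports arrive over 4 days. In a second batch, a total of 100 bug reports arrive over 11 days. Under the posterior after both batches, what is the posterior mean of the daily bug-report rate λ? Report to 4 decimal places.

With a Gamma(shape α, rate β) prior, the Poisson likelihood is conjugate: the posterior is Gamma(α + ΣXᵢ, β + n).
After batch 1: Gamma(α+S, β+n) = Gamma(10.0+43, 3.2+4) = Gamma(53.0, 7.2).
After batch 2: Gamma(α+S, β+n) = Gamma(53.0+100, 7.2+11) = Gamma(153.0, 18.2).
Posterior mean = α/β = 153.0/18.2 = 8.4066.

8.4066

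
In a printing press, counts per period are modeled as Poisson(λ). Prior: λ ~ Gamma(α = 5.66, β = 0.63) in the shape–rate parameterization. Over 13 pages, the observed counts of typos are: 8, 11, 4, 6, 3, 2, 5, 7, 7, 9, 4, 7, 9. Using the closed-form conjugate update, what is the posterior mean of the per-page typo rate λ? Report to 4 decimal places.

6.4314

With a Gamma(shape α, rate β) prior, the Poisson likelihood is conjugate: the posterior is Gamma(α + ΣXᵢ, β + n).
Sum of counts S = 82 over n = 13 pages.
Posterior: Gamma(α+S, β+n) = Gamma(5.66+82, 0.63+13) = Gamma(87.66, 13.63).
Posterior mean = α/β = 87.66/13.63 = 6.4314.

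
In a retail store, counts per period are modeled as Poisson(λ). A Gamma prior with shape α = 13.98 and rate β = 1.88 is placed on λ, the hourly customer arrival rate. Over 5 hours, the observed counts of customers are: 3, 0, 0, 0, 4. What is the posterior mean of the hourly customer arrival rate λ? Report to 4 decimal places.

3.0494

With a Gamma(shape α, rate β) prior, the Poisson likelihood is conjugate: the posterior is Gamma(α + ΣXᵢ, β + n).
Sum of counts S = 7 over n = 5 hours.
Posterior: Gamma(α+S, β+n) = Gamma(13.98+7, 1.88+5) = Gamma(20.98, 6.88).
Posterior mean = α/β = 20.98/6.88 = 3.0494.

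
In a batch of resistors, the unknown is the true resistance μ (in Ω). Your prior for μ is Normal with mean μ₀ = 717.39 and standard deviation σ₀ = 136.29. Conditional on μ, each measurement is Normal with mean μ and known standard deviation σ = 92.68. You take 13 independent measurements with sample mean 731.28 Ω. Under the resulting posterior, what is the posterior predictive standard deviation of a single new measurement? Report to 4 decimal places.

96.0605

For Normal data with known variance σ², a Normal(μ₀, σ₀²) prior on μ is conjugate. Posterior precision = 1/σ₀² + n/σ²; posterior mean is the precision-weighted average of μ₀ and x̄.
σ₀² = 136.29² = 18574.9641, σ² = 92.68² = 8589.5824; σ² + n·σ₀² = 8589.5824 + 13·18574.9641 = 250064.1157.
Posterior precision = 1/σ₀² + n/σ² = 1/18574.9641 + 13/8589.5824 = (σ² + n·σ₀²)/(σ₀²σ²) = 250064.1157/(18574.9641·8589.5824); posterior variance σₙ² = σ₀²σ²/(σ² + n·σ₀²) = 18574.9641·8589.5824/250064.1157 = 638.041105.
Predictive variance for one new observation = σₙ² + σ² = 18574.9641·8589.5824/250064.1157 + 8589.5824 = σ²·(σ₀² + 250064.1157)/250064.1157 = 8589.5824·268639.0798/250064.1157 = 9227.623505; SD = √(8589.5824·268639.0798/250064.1157) = 96.0605.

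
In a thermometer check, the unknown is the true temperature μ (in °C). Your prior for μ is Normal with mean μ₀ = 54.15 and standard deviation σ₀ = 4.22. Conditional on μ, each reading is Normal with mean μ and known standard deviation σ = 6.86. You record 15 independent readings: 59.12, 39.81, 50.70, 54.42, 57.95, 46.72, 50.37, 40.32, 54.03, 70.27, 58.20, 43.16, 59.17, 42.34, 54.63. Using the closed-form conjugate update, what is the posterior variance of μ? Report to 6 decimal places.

For Normal data with known variance σ², a Normal(μ₀, σ₀²) prior on μ is conjugate. Posterior precision = 1/σ₀² + n/σ²; posterior mean is the precision-weighted average of μ₀ and x̄.
σ₀² = 4.22² = 17.8084, σ² = 6.86² = 47.0596; σ² + n·σ₀² = 47.0596 + 15·17.8084 = 314.1856.
Posterior precision = 1/σ₀² + n/σ² = 1/17.8084 + 15/47.0596 = (σ² + n·σ₀²)/(σ₀²σ²) = 314.1856/(17.8084·47.0596); posterior variance σₙ² = σ₀²σ²/(σ² + n·σ₀²) = 17.8084·47.0596/314.1856 = 2.667392.

2.667392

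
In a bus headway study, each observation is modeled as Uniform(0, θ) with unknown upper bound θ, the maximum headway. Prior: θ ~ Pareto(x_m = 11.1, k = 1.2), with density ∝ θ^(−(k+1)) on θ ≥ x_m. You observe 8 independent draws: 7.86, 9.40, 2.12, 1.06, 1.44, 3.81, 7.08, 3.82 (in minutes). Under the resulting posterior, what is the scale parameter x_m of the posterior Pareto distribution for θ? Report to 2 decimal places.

A Pareto(scale x_m, shape k) prior on the upper bound θ of Uniform(0, θ) is conjugate: posterior is Pareto(max(x_m, max xᵢ), k + n).
Sample maximum = 9.40; prior scale x_m = 11.1 → posterior scale = max = 11.10.
Posterior shape = 1.2 + 8 = 9.2.
Posterior scale x_m = 11.10.

11.10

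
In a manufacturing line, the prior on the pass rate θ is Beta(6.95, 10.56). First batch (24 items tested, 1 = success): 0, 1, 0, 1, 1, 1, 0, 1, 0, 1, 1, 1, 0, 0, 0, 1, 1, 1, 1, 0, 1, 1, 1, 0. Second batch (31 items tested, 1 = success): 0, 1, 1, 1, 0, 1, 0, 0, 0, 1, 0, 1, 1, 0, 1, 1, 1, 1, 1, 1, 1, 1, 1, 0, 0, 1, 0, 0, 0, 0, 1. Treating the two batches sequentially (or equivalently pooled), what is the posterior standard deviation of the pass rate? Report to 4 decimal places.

0.0580

The Beta prior is conjugate to a Binomial/Bernoulli likelihood; the update adds successes to α and failures to β.
After batch 1: Beta(6.95+15, 10.56+9) = Beta(21.95, 19.56).
After batch 2: Beta(21.95+18, 19.56+13) = Beta(39.95, 32.56).
Var = αβ/((α+β)²(α+β+1)) = 39.95·32.56/(72.51²·73.51) = 0.00336557; SD = √0.00336557 = 0.0580.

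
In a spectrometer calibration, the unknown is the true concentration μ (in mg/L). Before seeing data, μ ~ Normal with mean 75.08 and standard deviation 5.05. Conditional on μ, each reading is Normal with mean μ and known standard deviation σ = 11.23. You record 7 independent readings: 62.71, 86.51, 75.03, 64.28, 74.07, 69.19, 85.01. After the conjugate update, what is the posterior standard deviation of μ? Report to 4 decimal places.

For Normal data with known variance σ², a Normal(μ₀, σ₀²) prior on μ is conjugate. Posterior precision = 1/σ₀² + n/σ²; posterior mean is the precision-weighted average of μ₀ and x̄.
σ₀² = 5.05² = 25.5025, σ² = 11.23² = 126.1129; σ² + n·σ₀² = 126.1129 + 7·25.5025 = 304.6304.
Posterior precision = 1/σ₀² + n/σ² = 1/25.5025 + 7/126.1129 = (σ² + n·σ₀²)/(σ₀²σ²) = 304.6304/(25.5025·126.1129); posterior variance σₙ² = σ₀²σ²/(σ² + n·σ₀²) = 25.5025·126.1129/304.6304 = 10.557693.
Posterior SD = √σₙ² = √(25.5025·126.1129/304.6304) = 3.2493.

3.2493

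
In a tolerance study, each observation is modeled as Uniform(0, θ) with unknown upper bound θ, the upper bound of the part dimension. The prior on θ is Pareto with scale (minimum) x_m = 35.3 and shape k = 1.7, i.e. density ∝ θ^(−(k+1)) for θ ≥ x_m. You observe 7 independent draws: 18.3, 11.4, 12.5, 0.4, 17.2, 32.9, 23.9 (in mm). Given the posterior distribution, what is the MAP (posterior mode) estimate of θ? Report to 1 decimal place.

35.3

A Pareto(scale x_m, shape k) prior on the upper bound θ of Uniform(0, θ) is conjugate: posterior is Pareto(max(x_m, max xᵢ), k + n).
Sample maximum = 32.9; prior scale x_m = 35.3 → posterior scale = max = 35.3.
Posterior shape = 1.7 + 7 = 8.7.
The Pareto density is decreasing on [x_m, ∞), so the mode is x_m = 35.3.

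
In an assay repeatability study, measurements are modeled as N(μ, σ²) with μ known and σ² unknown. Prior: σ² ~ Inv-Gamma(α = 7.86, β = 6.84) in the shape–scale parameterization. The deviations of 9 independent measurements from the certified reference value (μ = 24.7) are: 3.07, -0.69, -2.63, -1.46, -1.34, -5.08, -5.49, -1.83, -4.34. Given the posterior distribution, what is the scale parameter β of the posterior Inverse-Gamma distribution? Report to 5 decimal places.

With known mean μ and an Inverse-Gamma(α, β) prior on σ², the Normal likelihood is conjugate: posterior is Inv-Gamma(α + n/2, β + Σ(xᵢ−μ)²/2).
Σ(xᵢ−μ)² = (3.07)² + (-0.69)² + (-2.63)² + (-1.46)² + (-1.34)² + (-5.08)² + (-5.49)² + (-1.83)² + (-4.34)² = 98.8761.
Posterior: Inv-Gamma(7.86 + 9/2, 6.84 + 98.8761/2) = Inv-Gamma(12.36, 56.27805).
Posterior β = 56.27805.

56.27805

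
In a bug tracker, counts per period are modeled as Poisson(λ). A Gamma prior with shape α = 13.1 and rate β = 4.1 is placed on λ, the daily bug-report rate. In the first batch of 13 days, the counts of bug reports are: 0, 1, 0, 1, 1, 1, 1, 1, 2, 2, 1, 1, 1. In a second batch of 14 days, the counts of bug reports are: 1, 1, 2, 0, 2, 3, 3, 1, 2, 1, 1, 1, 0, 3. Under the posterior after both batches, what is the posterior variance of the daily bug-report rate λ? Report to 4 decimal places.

0.0487

With a Gamma(shape α, rate β) prior, the Poisson likelihood is conjugate: the posterior is Gamma(α + ΣXᵢ, β + n).
Batch 1: sum of counts S = 13 over n = 13 days.
After batch 1: Gamma(α+S, β+n) = Gamma(13.1+13, 4.1+13) = Gamma(26.1, 17.1).
Batch 2: sum of counts S = 21 over n = 14 days.
After batch 2: Gamma(α+S, β+n) = Gamma(26.1+21, 17.1+14) = Gamma(47.1, 31.1).
Var = α/β² = 47.1/31.1² = 0.0487.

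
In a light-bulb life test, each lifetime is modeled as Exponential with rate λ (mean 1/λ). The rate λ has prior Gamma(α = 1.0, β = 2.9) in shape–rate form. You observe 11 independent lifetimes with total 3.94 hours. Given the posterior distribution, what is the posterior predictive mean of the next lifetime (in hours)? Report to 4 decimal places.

With a Gamma(shape α, rate β) prior on the exponential rate λ, the posterior after n observations with total T = Σxᵢ is Gamma(α+n, β+T).
Posterior: Gamma(1.0+11, 2.9+3.94) = Gamma(12.0, 6.84).
The predictive distribution for the next observation is Lomax; its mean is β/(α−1) = 6.84/11.0 = 0.6218.

0.6218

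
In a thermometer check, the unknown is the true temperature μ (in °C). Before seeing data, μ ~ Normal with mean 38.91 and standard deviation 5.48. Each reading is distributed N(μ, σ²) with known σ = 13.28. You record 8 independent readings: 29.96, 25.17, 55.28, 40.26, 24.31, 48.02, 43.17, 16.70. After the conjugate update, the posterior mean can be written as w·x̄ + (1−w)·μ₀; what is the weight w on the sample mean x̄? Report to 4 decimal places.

For Normal data with known variance σ², a Normal(μ₀, σ₀²) prior on μ is conjugate. Posterior precision = 1/σ₀² + n/σ²; posterior mean is the precision-weighted average of μ₀ and x̄.
σ₀² = 5.48² = 30.0304, σ² = 13.28² = 176.3584. Prior precision 1/σ₀² = 1/30.0304; data precision n/σ² = 8/176.3584.
w = (n/σ²)/(1/σ₀² + n/σ²) = n·σ₀²/(σ² + n·σ₀²) = 8·30.0304/(176.3584 + 8·30.0304) = 240.2432/416.6016 = 0.5767.

0.5767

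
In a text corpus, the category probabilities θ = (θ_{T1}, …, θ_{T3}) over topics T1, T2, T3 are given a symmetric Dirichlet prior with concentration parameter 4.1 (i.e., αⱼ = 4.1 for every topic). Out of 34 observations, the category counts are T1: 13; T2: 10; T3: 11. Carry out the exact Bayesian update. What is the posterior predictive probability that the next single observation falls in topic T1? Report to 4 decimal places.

0.3693

The Dirichlet prior is conjugate to the Multinomial likelihood: each posterior αⱼ = prior αⱼ + observed count nⱼ.
Posterior concentration: (17.1, 14.1, 15.1), total = 46.3.
P(next = T1 | data) = α_{T1}/Σα = 0.3693.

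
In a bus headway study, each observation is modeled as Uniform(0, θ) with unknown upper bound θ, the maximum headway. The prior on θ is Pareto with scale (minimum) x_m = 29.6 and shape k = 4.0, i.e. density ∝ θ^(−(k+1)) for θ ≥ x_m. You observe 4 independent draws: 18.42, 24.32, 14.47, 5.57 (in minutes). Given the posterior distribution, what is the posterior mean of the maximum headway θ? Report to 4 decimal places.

33.8286

A Pareto(scale x_m, shape k) prior on the upper bound θ of Uniform(0, θ) is conjugate: posterior is Pareto(max(x_m, max xᵢ), k + n).
Sample maximum = 24.32; prior scale x_m = 29.6 → posterior scale = max = 29.60.
Posterior shape = 4.0 + 4 = 8.0.
E[θ|data] = k·x_m/(k−1) = 8.0·29.60/7.0 = 33.8286.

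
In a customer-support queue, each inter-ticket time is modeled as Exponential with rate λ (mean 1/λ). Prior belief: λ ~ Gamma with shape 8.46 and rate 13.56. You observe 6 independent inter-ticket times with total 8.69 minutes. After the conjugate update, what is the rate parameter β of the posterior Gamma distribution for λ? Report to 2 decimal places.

22.25

With a Gamma(shape α, rate β) prior on the exponential rate λ, the posterior after n observations with total T = Σxᵢ is Gamma(α+n, β+T).
Posterior: Gamma(8.46+6, 13.56+8.69) = Gamma(14.46, 22.25).
Posterior β = 22.25.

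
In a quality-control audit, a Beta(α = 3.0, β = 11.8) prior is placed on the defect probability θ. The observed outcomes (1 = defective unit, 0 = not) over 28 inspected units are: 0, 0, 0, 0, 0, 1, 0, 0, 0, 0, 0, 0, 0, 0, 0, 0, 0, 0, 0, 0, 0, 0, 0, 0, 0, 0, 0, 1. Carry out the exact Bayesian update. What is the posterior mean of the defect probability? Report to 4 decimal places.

The Beta prior is conjugate to a Binomial/Bernoulli likelihood; the update adds successes to α and failures to β.
Posterior: Beta(α+k, β+n−k) = Beta(3.0+2, 11.8+26) = Beta(5.0, 37.8).
Posterior mean = α/(α+β) = 5.0/42.8 = 0.1168.

0.1168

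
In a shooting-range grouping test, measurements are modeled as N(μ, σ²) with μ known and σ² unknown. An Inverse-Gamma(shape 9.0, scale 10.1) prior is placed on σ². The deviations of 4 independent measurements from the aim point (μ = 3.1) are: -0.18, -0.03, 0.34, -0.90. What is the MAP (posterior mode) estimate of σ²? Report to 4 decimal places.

With known mean μ and an Inverse-Gamma(α, β) prior on σ², the Normal likelihood is conjugate: posterior is Inv-Gamma(α + n/2, β + Σ(xᵢ−μ)²/2).
Σ(xᵢ−μ)² = (-0.18)² + (-0.03)² + (0.34)² + (-0.90)² = 0.9589.
Posterior: Inv-Gamma(9.0 + 4/2, 10.1 + 0.9589/2) = Inv-Gamma(11.00, 10.57945).
Mode = β/(α+1) = 10.57945/12.00 = 0.8816.

0.8816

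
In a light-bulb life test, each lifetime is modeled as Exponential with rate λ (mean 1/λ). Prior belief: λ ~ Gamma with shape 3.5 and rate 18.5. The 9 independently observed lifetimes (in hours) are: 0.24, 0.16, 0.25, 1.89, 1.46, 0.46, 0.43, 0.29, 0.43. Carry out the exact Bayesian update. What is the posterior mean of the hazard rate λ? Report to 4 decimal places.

0.5185

With a Gamma(shape α, rate β) prior on the exponential rate λ, the posterior after n observations with total T = Σxᵢ is Gamma(α+n, β+T).
Sum of observations T = 5.61 hours; n = 9.
Posterior: Gamma(3.5+9, 18.5+5.61) = Gamma(12.5, 24.11).
Posterior mean of λ = α/β = 12.5/24.11 = 0.5185.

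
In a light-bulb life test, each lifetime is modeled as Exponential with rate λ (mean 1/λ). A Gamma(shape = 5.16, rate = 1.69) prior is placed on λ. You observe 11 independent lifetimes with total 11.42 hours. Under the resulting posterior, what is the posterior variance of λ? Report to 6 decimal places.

With a Gamma(shape α, rate β) prior on the exponential rate λ, the posterior after n observations with total T = Σxᵢ is Gamma(α+n, β+T).
Posterior: Gamma(5.16+11, 1.69+11.42) = Gamma(16.16, 13.11).
Var = α/β² = 0.094023.

0.094023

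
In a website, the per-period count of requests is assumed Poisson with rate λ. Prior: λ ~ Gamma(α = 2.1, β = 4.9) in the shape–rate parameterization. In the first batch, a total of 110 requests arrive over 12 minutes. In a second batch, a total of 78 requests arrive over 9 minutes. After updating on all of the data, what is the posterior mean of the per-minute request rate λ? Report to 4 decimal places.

With a Gamma(shape α, rate β) prior, the Poisson likelihood is conjugate: the posterior is Gamma(α + ΣXᵢ, β + n).
After batch 1: Gamma(α+S, β+n) = Gamma(2.1+110, 4.9+12) = Gamma(112.1, 16.9).
After batch 2: Gamma(α+S, β+n) = Gamma(112.1+78, 16.9+9) = Gamma(190.1, 25.9).
Posterior mean = α/β = 190.1/25.9 = 7.3398.

7.3398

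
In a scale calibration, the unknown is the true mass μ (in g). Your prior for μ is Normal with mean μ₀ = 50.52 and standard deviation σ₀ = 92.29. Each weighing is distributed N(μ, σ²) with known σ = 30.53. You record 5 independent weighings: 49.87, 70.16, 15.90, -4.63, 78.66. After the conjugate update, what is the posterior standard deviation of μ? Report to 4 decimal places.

13.5064

For Normal data with known variance σ², a Normal(μ₀, σ₀²) prior on μ is conjugate. Posterior precision = 1/σ₀² + n/σ²; posterior mean is the precision-weighted average of μ₀ and x̄.
σ₀² = 92.29² = 8517.4441, σ² = 30.53² = 932.0809; σ² + n·σ₀² = 932.0809 + 5·8517.4441 = 43519.3014.
Posterior precision = 1/σ₀² + n/σ² = 1/8517.4441 + 5/932.0809 = (σ² + n·σ₀²)/(σ₀²σ²) = 43519.3014/(8517.4441·932.0809); posterior variance σₙ² = σ₀²σ²/(σ² + n·σ₀²) = 8517.4441·932.0809/43519.3014 = 182.423585.
Posterior SD = √σₙ² = √(8517.4441·932.0809/43519.3014) = 13.5064.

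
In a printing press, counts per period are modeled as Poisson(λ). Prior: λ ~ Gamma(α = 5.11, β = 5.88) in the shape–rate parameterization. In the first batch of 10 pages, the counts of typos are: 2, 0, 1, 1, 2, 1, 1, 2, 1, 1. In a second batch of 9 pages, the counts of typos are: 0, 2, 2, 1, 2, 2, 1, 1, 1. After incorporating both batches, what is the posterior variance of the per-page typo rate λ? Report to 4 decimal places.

With a Gamma(shape α, rate β) prior, the Poisson likelihood is conjugate: the posterior is Gamma(α + ΣXᵢ, β + n).
Batch 1: sum of counts S = 12 over n = 10 pages.
After batch 1: Gamma(α+S, β+n) = Gamma(5.11+12, 5.88+10) = Gamma(17.11, 15.88).
Batch 2: sum of counts S = 12 over n = 9 pages.
After batch 2: Gamma(α+S, β+n) = Gamma(17.11+12, 15.88+9) = Gamma(29.11, 24.88).
Var = α/β² = 29.11/24.88² = 0.0470.

0.0470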